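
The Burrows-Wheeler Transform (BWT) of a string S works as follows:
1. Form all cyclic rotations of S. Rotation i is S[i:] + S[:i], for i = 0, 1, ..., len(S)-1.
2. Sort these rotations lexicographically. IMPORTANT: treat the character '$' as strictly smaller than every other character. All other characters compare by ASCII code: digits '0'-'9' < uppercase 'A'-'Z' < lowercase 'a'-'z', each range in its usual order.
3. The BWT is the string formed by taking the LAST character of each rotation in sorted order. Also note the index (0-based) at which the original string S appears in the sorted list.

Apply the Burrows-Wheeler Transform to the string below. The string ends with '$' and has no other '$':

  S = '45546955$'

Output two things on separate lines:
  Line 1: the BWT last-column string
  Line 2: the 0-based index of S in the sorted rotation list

Answer: 5$5559446
1

Derivation:
All 9 rotations (rotation i = S[i:]+S[:i]):
  rot[0] = 45546955$
  rot[1] = 5546955$4
  rot[2] = 546955$45
  rot[3] = 46955$455
  rot[4] = 6955$4554
  rot[5] = 955$45546
  rot[6] = 55$455469
  rot[7] = 5$4554695
  rot[8] = $45546955
Sorted (with $ < everything):
  sorted[0] = $45546955  (last char: '5')
  sorted[1] = 45546955$  (last char: '$')
  sorted[2] = 46955$455  (last char: '5')
  sorted[3] = 5$4554695  (last char: '5')
  sorted[4] = 546955$45  (last char: '5')
  sorted[5] = 55$455469  (last char: '9')
  sorted[6] = 5546955$4  (last char: '4')
  sorted[7] = 6955$4554  (last char: '4')
  sorted[8] = 955$45546  (last char: '6')
Last column: 5$5559446
Original string S is at sorted index 1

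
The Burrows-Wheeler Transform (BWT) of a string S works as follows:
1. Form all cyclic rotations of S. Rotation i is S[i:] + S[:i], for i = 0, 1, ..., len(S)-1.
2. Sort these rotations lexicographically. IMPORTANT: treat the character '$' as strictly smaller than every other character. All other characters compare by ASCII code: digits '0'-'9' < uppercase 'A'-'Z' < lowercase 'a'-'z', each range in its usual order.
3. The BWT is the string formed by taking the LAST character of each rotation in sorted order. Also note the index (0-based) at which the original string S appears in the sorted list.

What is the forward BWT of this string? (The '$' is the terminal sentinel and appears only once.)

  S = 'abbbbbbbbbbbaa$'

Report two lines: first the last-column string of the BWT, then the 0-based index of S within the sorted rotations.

Answer: aab$bbbbbbbbbba
3

Derivation:
All 15 rotations (rotation i = S[i:]+S[:i]):
  rot[0] = abbbbbbbbbbbaa$
  rot[1] = bbbbbbbbbbbaa$a
  rot[2] = bbbbbbbbbbaa$ab
  rot[3] = bbbbbbbbbaa$abb
  rot[4] = bbbbbbbbaa$abbb
  rot[5] = bbbbbbbaa$abbbb
  rot[6] = bbbbbbaa$abbbbb
  rot[7] = bbbbbaa$abbbbbb
  rot[8] = bbbbaa$abbbbbbb
  rot[9] = bbbaa$abbbbbbbb
  rot[10] = bbaa$abbbbbbbbb
  rot[11] = baa$abbbbbbbbbb
  rot[12] = aa$abbbbbbbbbbb
  rot[13] = a$abbbbbbbbbbba
  rot[14] = $abbbbbbbbbbbaa
Sorted (with $ < everything):
  sorted[0] = $abbbbbbbbbbbaa  (last char: 'a')
  sorted[1] = a$abbbbbbbbbbba  (last char: 'a')
  sorted[2] = aa$abbbbbbbbbbb  (last char: 'b')
  sorted[3] = abbbbbbbbbbbaa$  (last char: '$')
  sorted[4] = baa$abbbbbbbbbb  (last char: 'b')
  sorted[5] = bbaa$abbbbbbbbb  (last char: 'b')
  sorted[6] = bbbaa$abbbbbbbb  (last char: 'b')
  sorted[7] = bbbbaa$abbbbbbb  (last char: 'b')
  sorted[8] = bbbbbaa$abbbbbb  (last char: 'b')
  sorted[9] = bbbbbbaa$abbbbb  (last char: 'b')
  sorted[10] = bbbbbbbaa$abbbb  (last char: 'b')
  sorted[11] = bbbbbbbbaa$abbb  (last char: 'b')
  sorted[12] = bbbbbbbbbaa$abb  (last char: 'b')
  sorted[13] = bbbbbbbbbbaa$ab  (last char: 'b')
  sorted[14] = bbbbbbbbbbbaa$a  (last char: 'a')
Last column: aab$bbbbbbbbbba
Original string S is at sorted index 3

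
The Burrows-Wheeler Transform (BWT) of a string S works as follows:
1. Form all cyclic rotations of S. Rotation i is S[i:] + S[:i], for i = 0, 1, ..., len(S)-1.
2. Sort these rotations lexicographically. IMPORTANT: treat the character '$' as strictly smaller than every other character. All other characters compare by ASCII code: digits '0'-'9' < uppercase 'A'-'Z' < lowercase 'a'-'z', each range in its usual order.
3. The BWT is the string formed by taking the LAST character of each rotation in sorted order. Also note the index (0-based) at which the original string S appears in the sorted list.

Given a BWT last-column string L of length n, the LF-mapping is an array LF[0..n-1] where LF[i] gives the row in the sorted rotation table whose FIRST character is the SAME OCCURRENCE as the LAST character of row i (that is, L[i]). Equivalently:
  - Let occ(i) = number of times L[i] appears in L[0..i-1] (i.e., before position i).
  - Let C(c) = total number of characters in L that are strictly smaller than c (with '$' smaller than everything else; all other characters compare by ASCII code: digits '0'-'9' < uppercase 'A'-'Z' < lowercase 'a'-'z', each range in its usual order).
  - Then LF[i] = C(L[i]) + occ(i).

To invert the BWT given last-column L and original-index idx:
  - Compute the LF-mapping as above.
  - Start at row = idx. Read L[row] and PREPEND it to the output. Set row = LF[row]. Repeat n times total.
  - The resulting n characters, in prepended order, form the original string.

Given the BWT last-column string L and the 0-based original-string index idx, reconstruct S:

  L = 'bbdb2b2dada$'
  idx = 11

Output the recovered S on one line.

Answer: dd2b2adbabb$

Derivation:
LF mapping: 5 6 9 7 1 8 2 10 3 11 4 0
Walk LF starting at row 11, prepending L[row]:
  step 1: row=11, L[11]='$', prepend. Next row=LF[11]=0
  step 2: row=0, L[0]='b', prepend. Next row=LF[0]=5
  step 3: row=5, L[5]='b', prepend. Next row=LF[5]=8
  step 4: row=8, L[8]='a', prepend. Next row=LF[8]=3
  step 5: row=3, L[3]='b', prepend. Next row=LF[3]=7
  step 6: row=7, L[7]='d', prepend. Next row=LF[7]=10
  step 7: row=10, L[10]='a', prepend. Next row=LF[10]=4
  step 8: row=4, L[4]='2', prepend. Next row=LF[4]=1
  step 9: row=1, L[1]='b', prepend. Next row=LF[1]=6
  step 10: row=6, L[6]='2', prepend. Next row=LF[6]=2
  step 11: row=2, L[2]='d', prepend. Next row=LF[2]=9
  step 12: row=9, L[9]='d', prepend. Next row=LF[9]=11
Reversed output: dd2b2adbabb$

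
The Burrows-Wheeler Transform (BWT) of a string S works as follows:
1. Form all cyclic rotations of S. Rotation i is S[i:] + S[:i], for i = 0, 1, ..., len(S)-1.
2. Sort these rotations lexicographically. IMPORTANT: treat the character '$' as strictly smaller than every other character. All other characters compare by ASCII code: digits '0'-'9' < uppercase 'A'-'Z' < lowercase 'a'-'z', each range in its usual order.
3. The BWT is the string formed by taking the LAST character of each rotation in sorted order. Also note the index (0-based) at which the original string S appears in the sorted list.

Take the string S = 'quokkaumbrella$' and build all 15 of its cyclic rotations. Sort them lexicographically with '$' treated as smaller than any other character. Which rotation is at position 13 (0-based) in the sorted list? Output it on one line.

All 15 rotations (rotation i = S[i:]+S[:i]):
  rot[0] = quokkaumbrella$
  rot[1] = uokkaumbrella$q
  rot[2] = okkaumbrella$qu
  rot[3] = kkaumbrella$quo
  rot[4] = kaumbrella$quok
  rot[5] = aumbrella$quokk
  rot[6] = umbrella$quokka
  rot[7] = mbrella$quokkau
  rot[8] = brella$quokkaum
  rot[9] = rella$quokkaumb
  rot[10] = ella$quokkaumbr
  rot[11] = lla$quokkaumbre
  rot[12] = la$quokkaumbrel
  rot[13] = a$quokkaumbrell
  rot[14] = $quokkaumbrella
Sorted (with $ < everything):
  sorted[0] = $quokkaumbrella
  sorted[1] = a$quokkaumbrell
  sorted[2] = aumbrella$quokk
  sorted[3] = brella$quokkaum
  sorted[4] = ella$quokkaumbr
  sorted[5] = kaumbrella$quok
  sorted[6] = kkaumbrella$quo
  sorted[7] = la$quokkaumbrel
  sorted[8] = lla$quokkaumbre
  sorted[9] = mbrella$quokkau
  sorted[10] = okkaumbrella$qu
  sorted[11] = quokkaumbrella$
  sorted[12] = rella$quokkaumb
  sorted[13] = umbrella$quokka
  sorted[14] = uokkaumbrella$q
sorted[13] = umbrella$quokka

Answer: umbrella$quokka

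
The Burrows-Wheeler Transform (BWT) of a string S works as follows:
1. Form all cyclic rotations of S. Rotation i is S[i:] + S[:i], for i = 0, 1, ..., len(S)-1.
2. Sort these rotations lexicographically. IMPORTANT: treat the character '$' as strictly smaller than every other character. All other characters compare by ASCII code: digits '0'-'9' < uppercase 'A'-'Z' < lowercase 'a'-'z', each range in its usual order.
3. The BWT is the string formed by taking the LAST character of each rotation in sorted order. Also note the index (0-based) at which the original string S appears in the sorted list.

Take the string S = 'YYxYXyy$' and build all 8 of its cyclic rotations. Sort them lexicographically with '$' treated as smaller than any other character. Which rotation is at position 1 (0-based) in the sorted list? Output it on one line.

All 8 rotations (rotation i = S[i:]+S[:i]):
  rot[0] = YYxYXyy$
  rot[1] = YxYXyy$Y
  rot[2] = xYXyy$YY
  rot[3] = YXyy$YYx
  rot[4] = Xyy$YYxY
  rot[5] = yy$YYxYX
  rot[6] = y$YYxYXy
  rot[7] = $YYxYXyy
Sorted (with $ < everything):
  sorted[0] = $YYxYXyy
  sorted[1] = Xyy$YYxY
  sorted[2] = YXyy$YYx
  sorted[3] = YYxYXyy$
  sorted[4] = YxYXyy$Y
  sorted[5] = xYXyy$YY
  sorted[6] = y$YYxYXy
  sorted[7] = yy$YYxYX
sorted[1] = Xyy$YYxY

Answer: Xyy$YYxY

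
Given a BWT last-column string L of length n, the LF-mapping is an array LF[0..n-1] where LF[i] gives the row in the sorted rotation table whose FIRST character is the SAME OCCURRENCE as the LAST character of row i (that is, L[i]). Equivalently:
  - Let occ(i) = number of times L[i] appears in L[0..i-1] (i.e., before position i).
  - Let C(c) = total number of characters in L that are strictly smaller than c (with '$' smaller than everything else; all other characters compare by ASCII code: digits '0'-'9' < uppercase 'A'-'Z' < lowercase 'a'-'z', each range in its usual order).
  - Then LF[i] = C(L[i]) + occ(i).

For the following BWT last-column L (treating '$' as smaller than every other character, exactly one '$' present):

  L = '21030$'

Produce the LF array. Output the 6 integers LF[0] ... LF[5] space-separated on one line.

Char counts: '$':1, '0':2, '1':1, '2':1, '3':1
C (first-col start): C('$')=0, C('0')=1, C('1')=3, C('2')=4, C('3')=5
L[0]='2': occ=0, LF[0]=C('2')+0=4+0=4
L[1]='1': occ=0, LF[1]=C('1')+0=3+0=3
L[2]='0': occ=0, LF[2]=C('0')+0=1+0=1
L[3]='3': occ=0, LF[3]=C('3')+0=5+0=5
L[4]='0': occ=1, LF[4]=C('0')+1=1+1=2
L[5]='$': occ=0, LF[5]=C('$')+0=0+0=0

Answer: 4 3 1 5 2 0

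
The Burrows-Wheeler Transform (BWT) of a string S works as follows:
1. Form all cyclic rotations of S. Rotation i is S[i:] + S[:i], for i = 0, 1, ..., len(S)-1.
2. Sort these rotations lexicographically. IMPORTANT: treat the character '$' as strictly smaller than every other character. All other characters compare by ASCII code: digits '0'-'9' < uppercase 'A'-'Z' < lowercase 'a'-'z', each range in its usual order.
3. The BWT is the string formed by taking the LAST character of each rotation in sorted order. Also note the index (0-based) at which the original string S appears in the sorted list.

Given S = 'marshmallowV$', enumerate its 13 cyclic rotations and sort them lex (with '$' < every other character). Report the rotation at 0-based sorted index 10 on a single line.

Answer: rshmallowV$ma

Derivation:
All 13 rotations (rotation i = S[i:]+S[:i]):
  rot[0] = marshmallowV$
  rot[1] = arshmallowV$m
  rot[2] = rshmallowV$ma
  rot[3] = shmallowV$mar
  rot[4] = hmallowV$mars
  rot[5] = mallowV$marsh
  rot[6] = allowV$marshm
  rot[7] = llowV$marshma
  rot[8] = lowV$marshmal
  rot[9] = owV$marshmall
  rot[10] = wV$marshmallo
  rot[11] = V$marshmallow
  rot[12] = $marshmallowV
Sorted (with $ < everything):
  sorted[0] = $marshmallowV
  sorted[1] = V$marshmallow
  sorted[2] = allowV$marshm
  sorted[3] = arshmallowV$m
  sorted[4] = hmallowV$mars
  sorted[5] = llowV$marshma
  sorted[6] = lowV$marshmal
  sorted[7] = mallowV$marsh
  sorted[8] = marshmallowV$
  sorted[9] = owV$marshmall
  sorted[10] = rshmallowV$ma
  sorted[11] = shmallowV$mar
  sorted[12] = wV$marshmallo
sorted[10] = rshmallowV$ma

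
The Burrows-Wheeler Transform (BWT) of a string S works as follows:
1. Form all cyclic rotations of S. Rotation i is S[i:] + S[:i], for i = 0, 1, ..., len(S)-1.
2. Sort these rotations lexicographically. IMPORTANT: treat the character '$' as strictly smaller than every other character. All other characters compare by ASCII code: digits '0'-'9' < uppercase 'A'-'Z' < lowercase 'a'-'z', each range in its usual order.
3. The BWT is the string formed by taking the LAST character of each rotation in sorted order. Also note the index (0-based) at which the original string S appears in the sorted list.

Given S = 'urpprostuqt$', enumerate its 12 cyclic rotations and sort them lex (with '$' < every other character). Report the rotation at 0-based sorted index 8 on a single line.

All 12 rotations (rotation i = S[i:]+S[:i]):
  rot[0] = urpprostuqt$
  rot[1] = rpprostuqt$u
  rot[2] = pprostuqt$ur
  rot[3] = prostuqt$urp
  rot[4] = rostuqt$urpp
  rot[5] = ostuqt$urppr
  rot[6] = stuqt$urppro
  rot[7] = tuqt$urppros
  rot[8] = uqt$urpprost
  rot[9] = qt$urpprostu
  rot[10] = t$urpprostuq
  rot[11] = $urpprostuqt
Sorted (with $ < everything):
  sorted[0] = $urpprostuqt
  sorted[1] = ostuqt$urppr
  sorted[2] = pprostuqt$ur
  sorted[3] = prostuqt$urp
  sorted[4] = qt$urpprostu
  sorted[5] = rostuqt$urpp
  sorted[6] = rpprostuqt$u
  sorted[7] = stuqt$urppro
  sorted[8] = t$urpprostuq
  sorted[9] = tuqt$urppros
  sorted[10] = uqt$urpprost
  sorted[11] = urpprostuqt$
sorted[8] = t$urpprostuq

Answer: t$urpprostuq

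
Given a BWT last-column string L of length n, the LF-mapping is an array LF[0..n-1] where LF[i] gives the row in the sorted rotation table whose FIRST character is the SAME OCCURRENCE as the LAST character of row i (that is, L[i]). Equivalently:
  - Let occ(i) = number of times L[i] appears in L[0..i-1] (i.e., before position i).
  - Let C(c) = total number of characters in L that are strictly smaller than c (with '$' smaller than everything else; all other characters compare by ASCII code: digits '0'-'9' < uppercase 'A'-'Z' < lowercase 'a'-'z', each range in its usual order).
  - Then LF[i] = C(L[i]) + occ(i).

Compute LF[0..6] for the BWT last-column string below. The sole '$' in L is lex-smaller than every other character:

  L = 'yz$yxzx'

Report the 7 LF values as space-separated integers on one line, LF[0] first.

Answer: 3 5 0 4 1 6 2

Derivation:
Char counts: '$':1, 'x':2, 'y':2, 'z':2
C (first-col start): C('$')=0, C('x')=1, C('y')=3, C('z')=5
L[0]='y': occ=0, LF[0]=C('y')+0=3+0=3
L[1]='z': occ=0, LF[1]=C('z')+0=5+0=5
L[2]='$': occ=0, LF[2]=C('$')+0=0+0=0
L[3]='y': occ=1, LF[3]=C('y')+1=3+1=4
L[4]='x': occ=0, LF[4]=C('x')+0=1+0=1
L[5]='z': occ=1, LF[5]=C('z')+1=5+1=6
L[6]='x': occ=1, LF[6]=C('x')+1=1+1=2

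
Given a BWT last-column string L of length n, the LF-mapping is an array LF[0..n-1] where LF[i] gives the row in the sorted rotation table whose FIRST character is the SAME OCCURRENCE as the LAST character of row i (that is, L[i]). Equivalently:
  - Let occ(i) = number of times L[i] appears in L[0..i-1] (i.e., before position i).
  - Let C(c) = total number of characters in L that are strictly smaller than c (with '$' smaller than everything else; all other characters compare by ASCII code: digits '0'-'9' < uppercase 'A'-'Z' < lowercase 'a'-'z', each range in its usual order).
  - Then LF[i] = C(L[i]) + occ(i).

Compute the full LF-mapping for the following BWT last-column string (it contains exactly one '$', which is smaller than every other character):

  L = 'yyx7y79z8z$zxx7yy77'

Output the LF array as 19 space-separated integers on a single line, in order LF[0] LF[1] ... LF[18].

Char counts: '$':1, '7':5, '8':1, '9':1, 'x':3, 'y':5, 'z':3
C (first-col start): C('$')=0, C('7')=1, C('8')=6, C('9')=7, C('x')=8, C('y')=11, C('z')=16
L[0]='y': occ=0, LF[0]=C('y')+0=11+0=11
L[1]='y': occ=1, LF[1]=C('y')+1=11+1=12
L[2]='x': occ=0, LF[2]=C('x')+0=8+0=8
L[3]='7': occ=0, LF[3]=C('7')+0=1+0=1
L[4]='y': occ=2, LF[4]=C('y')+2=11+2=13
L[5]='7': occ=1, LF[5]=C('7')+1=1+1=2
L[6]='9': occ=0, LF[6]=C('9')+0=7+0=7
L[7]='z': occ=0, LF[7]=C('z')+0=16+0=16
L[8]='8': occ=0, LF[8]=C('8')+0=6+0=6
L[9]='z': occ=1, LF[9]=C('z')+1=16+1=17
L[10]='$': occ=0, LF[10]=C('$')+0=0+0=0
L[11]='z': occ=2, LF[11]=C('z')+2=16+2=18
L[12]='x': occ=1, LF[12]=C('x')+1=8+1=9
L[13]='x': occ=2, LF[13]=C('x')+2=8+2=10
L[14]='7': occ=2, LF[14]=C('7')+2=1+2=3
L[15]='y': occ=3, LF[15]=C('y')+3=11+3=14
L[16]='y': occ=4, LF[16]=C('y')+4=11+4=15
L[17]='7': occ=3, LF[17]=C('7')+3=1+3=4
L[18]='7': occ=4, LF[18]=C('7')+4=1+4=5

Answer: 11 12 8 1 13 2 7 16 6 17 0 18 9 10 3 14 15 4 5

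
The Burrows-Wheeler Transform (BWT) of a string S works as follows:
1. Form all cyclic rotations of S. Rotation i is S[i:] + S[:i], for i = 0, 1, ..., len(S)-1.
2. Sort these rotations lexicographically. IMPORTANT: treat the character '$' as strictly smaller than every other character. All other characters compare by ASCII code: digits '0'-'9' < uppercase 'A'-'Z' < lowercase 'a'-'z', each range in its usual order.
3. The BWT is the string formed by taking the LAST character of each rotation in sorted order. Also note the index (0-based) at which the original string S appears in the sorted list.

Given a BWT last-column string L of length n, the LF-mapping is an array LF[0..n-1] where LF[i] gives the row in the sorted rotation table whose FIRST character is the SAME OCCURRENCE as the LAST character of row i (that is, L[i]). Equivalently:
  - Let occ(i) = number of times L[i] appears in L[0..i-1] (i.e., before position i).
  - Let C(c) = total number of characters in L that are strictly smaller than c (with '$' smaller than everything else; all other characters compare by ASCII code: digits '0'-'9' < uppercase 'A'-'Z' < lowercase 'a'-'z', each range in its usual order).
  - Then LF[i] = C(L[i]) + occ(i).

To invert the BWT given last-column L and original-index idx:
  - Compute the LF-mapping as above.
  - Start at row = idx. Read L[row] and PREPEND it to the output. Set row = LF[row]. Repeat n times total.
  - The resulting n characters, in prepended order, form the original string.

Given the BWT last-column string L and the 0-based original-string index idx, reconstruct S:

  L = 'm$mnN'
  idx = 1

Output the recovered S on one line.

LF mapping: 2 0 3 4 1
Walk LF starting at row 1, prepending L[row]:
  step 1: row=1, L[1]='$', prepend. Next row=LF[1]=0
  step 2: row=0, L[0]='m', prepend. Next row=LF[0]=2
  step 3: row=2, L[2]='m', prepend. Next row=LF[2]=3
  step 4: row=3, L[3]='n', prepend. Next row=LF[3]=4
  step 5: row=4, L[4]='N', prepend. Next row=LF[4]=1
Reversed output: Nnmm$

Answer: Nnmm$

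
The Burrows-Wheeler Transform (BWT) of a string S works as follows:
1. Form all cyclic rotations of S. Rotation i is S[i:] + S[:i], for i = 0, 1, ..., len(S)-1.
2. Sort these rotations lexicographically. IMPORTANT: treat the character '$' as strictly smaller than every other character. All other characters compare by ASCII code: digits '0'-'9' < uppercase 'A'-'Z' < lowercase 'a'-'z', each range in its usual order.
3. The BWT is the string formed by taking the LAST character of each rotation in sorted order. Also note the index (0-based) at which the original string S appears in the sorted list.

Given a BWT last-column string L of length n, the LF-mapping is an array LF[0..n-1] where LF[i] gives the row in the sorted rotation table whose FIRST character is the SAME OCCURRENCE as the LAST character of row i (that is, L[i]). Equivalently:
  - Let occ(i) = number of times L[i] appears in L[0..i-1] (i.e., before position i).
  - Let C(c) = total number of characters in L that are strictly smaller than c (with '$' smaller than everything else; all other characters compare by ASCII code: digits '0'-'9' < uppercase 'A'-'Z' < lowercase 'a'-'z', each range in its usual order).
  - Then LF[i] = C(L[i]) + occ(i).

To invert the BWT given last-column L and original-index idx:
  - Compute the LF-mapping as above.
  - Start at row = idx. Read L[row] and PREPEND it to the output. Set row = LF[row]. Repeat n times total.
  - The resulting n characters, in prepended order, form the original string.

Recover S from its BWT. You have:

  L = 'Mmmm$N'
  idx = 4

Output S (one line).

Answer: mNmmM$

Derivation:
LF mapping: 1 3 4 5 0 2
Walk LF starting at row 4, prepending L[row]:
  step 1: row=4, L[4]='$', prepend. Next row=LF[4]=0
  step 2: row=0, L[0]='M', prepend. Next row=LF[0]=1
  step 3: row=1, L[1]='m', prepend. Next row=LF[1]=3
  step 4: row=3, L[3]='m', prepend. Next row=LF[3]=5
  step 5: row=5, L[5]='N', prepend. Next row=LF[5]=2
  step 6: row=2, L[2]='m', prepend. Next row=LF[2]=4
Reversed output: mNmmM$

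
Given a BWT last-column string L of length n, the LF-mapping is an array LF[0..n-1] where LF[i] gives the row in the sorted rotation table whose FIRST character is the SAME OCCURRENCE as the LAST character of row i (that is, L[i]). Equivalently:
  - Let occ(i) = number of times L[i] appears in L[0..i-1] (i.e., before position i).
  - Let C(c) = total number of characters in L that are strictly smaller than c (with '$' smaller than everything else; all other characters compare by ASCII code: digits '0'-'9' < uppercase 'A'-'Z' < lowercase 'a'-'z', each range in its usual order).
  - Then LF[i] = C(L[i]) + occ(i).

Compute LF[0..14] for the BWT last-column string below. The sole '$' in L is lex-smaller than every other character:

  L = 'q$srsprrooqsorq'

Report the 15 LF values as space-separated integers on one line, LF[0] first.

Char counts: '$':1, 'o':3, 'p':1, 'q':3, 'r':4, 's':3
C (first-col start): C('$')=0, C('o')=1, C('p')=4, C('q')=5, C('r')=8, C('s')=12
L[0]='q': occ=0, LF[0]=C('q')+0=5+0=5
L[1]='$': occ=0, LF[1]=C('$')+0=0+0=0
L[2]='s': occ=0, LF[2]=C('s')+0=12+0=12
L[3]='r': occ=0, LF[3]=C('r')+0=8+0=8
L[4]='s': occ=1, LF[4]=C('s')+1=12+1=13
L[5]='p': occ=0, LF[5]=C('p')+0=4+0=4
L[6]='r': occ=1, LF[6]=C('r')+1=8+1=9
L[7]='r': occ=2, LF[7]=C('r')+2=8+2=10
L[8]='o': occ=0, LF[8]=C('o')+0=1+0=1
L[9]='o': occ=1, LF[9]=C('o')+1=1+1=2
L[10]='q': occ=1, LF[10]=C('q')+1=5+1=6
L[11]='s': occ=2, LF[11]=C('s')+2=12+2=14
L[12]='o': occ=2, LF[12]=C('o')+2=1+2=3
L[13]='r': occ=3, LF[13]=C('r')+3=8+3=11
L[14]='q': occ=2, LF[14]=C('q')+2=5+2=7

Answer: 5 0 12 8 13 4 9 10 1 2 6 14 3 11 7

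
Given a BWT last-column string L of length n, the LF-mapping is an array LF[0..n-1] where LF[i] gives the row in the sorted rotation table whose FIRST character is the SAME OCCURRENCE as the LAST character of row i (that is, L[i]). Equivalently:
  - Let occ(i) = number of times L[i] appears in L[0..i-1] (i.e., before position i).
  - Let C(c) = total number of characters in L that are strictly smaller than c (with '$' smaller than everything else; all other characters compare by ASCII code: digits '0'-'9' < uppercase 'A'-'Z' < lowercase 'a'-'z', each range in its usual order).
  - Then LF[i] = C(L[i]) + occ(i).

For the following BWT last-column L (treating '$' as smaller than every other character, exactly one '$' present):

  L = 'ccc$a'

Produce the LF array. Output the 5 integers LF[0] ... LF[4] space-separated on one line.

Char counts: '$':1, 'a':1, 'c':3
C (first-col start): C('$')=0, C('a')=1, C('c')=2
L[0]='c': occ=0, LF[0]=C('c')+0=2+0=2
L[1]='c': occ=1, LF[1]=C('c')+1=2+1=3
L[2]='c': occ=2, LF[2]=C('c')+2=2+2=4
L[3]='$': occ=0, LF[3]=C('$')+0=0+0=0
L[4]='a': occ=0, LF[4]=C('a')+0=1+0=1

Answer: 2 3 4 0 1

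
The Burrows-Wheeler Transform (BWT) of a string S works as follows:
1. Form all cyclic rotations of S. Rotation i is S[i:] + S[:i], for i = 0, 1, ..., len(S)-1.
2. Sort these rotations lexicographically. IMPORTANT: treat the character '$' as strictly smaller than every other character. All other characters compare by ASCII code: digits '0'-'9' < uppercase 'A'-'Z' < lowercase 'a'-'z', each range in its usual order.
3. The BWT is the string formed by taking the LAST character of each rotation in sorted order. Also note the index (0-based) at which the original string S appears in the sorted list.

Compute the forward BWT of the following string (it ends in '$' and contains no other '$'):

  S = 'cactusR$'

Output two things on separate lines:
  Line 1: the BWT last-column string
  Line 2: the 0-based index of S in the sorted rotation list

Answer: Rsc$auct
3

Derivation:
All 8 rotations (rotation i = S[i:]+S[:i]):
  rot[0] = cactusR$
  rot[1] = actusR$c
  rot[2] = ctusR$ca
  rot[3] = tusR$cac
  rot[4] = usR$cact
  rot[5] = sR$cactu
  rot[6] = R$cactus
  rot[7] = $cactusR
Sorted (with $ < everything):
  sorted[0] = $cactusR  (last char: 'R')
  sorted[1] = R$cactus  (last char: 's')
  sorted[2] = actusR$c  (last char: 'c')
  sorted[3] = cactusR$  (last char: '$')
  sorted[4] = ctusR$ca  (last char: 'a')
  sorted[5] = sR$cactu  (last char: 'u')
  sorted[6] = tusR$cac  (last char: 'c')
  sorted[7] = usR$cact  (last char: 't')
Last column: Rsc$auct
Original string S is at sorted index 3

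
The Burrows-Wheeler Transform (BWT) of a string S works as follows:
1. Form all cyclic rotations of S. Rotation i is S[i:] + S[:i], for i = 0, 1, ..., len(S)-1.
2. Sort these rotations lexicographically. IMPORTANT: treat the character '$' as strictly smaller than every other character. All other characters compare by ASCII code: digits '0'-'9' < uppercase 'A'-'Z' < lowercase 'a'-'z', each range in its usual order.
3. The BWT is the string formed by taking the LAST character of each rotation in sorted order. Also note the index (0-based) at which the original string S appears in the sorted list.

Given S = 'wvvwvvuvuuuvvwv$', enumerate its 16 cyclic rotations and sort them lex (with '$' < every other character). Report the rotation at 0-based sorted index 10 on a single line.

All 16 rotations (rotation i = S[i:]+S[:i]):
  rot[0] = wvvwvvuvuuuvvwv$
  rot[1] = vvwvvuvuuuvvwv$w
  rot[2] = vwvvuvuuuvvwv$wv
  rot[3] = wvvuvuuuvvwv$wvv
  rot[4] = vvuvuuuvvwv$wvvw
  rot[5] = vuvuuuvvwv$wvvwv
  rot[6] = uvuuuvvwv$wvvwvv
  rot[7] = vuuuvvwv$wvvwvvu
  rot[8] = uuuvvwv$wvvwvvuv
  rot[9] = uuvvwv$wvvwvvuvu
  rot[10] = uvvwv$wvvwvvuvuu
  rot[11] = vvwv$wvvwvvuvuuu
  rot[12] = vwv$wvvwvvuvuuuv
  rot[13] = wv$wvvwvvuvuuuvv
  rot[14] = v$wvvwvvuvuuuvvw
  rot[15] = $wvvwvvuvuuuvvwv
Sorted (with $ < everything):
  sorted[0] = $wvvwvvuvuuuvvwv
  sorted[1] = uuuvvwv$wvvwvvuv
  sorted[2] = uuvvwv$wvvwvvuvu
  sorted[3] = uvuuuvvwv$wvvwvv
  sorted[4] = uvvwv$wvvwvvuvuu
  sorted[5] = v$wvvwvvuvuuuvvw
  sorted[6] = vuuuvvwv$wvvwvvu
  sorted[7] = vuvuuuvvwv$wvvwv
  sorted[8] = vvuvuuuvvwv$wvvw
  sorted[9] = vvwv$wvvwvvuvuuu
  sorted[10] = vvwvvuvuuuvvwv$w
  sorted[11] = vwv$wvvwvvuvuuuv
  sorted[12] = vwvvuvuuuvvwv$wv
  sorted[13] = wv$wvvwvvuvuuuvv
  sorted[14] = wvvuvuuuvvwv$wvv
  sorted[15] = wvvwvvuvuuuvvwv$
sorted[10] = vvwvvuvuuuvvwv$w

Answer: vvwvvuvuuuvvwv$w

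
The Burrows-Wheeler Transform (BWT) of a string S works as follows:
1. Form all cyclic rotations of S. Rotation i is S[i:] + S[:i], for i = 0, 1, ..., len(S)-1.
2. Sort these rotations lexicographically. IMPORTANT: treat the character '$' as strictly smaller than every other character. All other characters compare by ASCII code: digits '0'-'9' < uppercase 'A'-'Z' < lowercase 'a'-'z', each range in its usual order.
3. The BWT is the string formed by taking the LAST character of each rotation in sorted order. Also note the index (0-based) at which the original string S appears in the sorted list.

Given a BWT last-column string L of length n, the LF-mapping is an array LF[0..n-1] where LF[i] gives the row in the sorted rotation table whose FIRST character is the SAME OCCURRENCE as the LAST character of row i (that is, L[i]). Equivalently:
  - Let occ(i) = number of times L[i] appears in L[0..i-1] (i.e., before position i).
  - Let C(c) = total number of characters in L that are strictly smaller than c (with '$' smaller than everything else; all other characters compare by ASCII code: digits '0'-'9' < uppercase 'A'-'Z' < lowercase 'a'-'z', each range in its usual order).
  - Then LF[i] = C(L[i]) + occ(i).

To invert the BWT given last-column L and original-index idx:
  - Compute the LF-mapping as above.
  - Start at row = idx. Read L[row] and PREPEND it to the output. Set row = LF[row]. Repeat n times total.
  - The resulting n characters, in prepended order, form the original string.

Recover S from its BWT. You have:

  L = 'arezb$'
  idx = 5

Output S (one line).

Answer: zebra$

Derivation:
LF mapping: 1 4 3 5 2 0
Walk LF starting at row 5, prepending L[row]:
  step 1: row=5, L[5]='$', prepend. Next row=LF[5]=0
  step 2: row=0, L[0]='a', prepend. Next row=LF[0]=1
  step 3: row=1, L[1]='r', prepend. Next row=LF[1]=4
  step 4: row=4, L[4]='b', prepend. Next row=LF[4]=2
  step 5: row=2, L[2]='e', prepend. Next row=LF[2]=3
  step 6: row=3, L[3]='z', prepend. Next row=LF[3]=5
Reversed output: zebra$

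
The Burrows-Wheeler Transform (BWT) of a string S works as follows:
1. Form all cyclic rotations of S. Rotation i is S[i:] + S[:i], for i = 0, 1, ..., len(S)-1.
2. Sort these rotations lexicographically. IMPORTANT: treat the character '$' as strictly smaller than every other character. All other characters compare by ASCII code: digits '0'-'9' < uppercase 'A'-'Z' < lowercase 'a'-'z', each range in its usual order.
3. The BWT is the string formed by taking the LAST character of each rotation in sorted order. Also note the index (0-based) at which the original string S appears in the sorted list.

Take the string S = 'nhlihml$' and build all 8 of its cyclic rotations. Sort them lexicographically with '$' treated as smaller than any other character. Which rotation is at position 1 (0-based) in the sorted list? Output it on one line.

Answer: hlihml$n

Derivation:
All 8 rotations (rotation i = S[i:]+S[:i]):
  rot[0] = nhlihml$
  rot[1] = hlihml$n
  rot[2] = lihml$nh
  rot[3] = ihml$nhl
  rot[4] = hml$nhli
  rot[5] = ml$nhlih
  rot[6] = l$nhlihm
  rot[7] = $nhlihml
Sorted (with $ < everything):
  sorted[0] = $nhlihml
  sorted[1] = hlihml$n
  sorted[2] = hml$nhli
  sorted[3] = ihml$nhl
  sorted[4] = l$nhlihm
  sorted[5] = lihml$nh
  sorted[6] = ml$nhlih
  sorted[7] = nhlihml$
sorted[1] = hlihml$n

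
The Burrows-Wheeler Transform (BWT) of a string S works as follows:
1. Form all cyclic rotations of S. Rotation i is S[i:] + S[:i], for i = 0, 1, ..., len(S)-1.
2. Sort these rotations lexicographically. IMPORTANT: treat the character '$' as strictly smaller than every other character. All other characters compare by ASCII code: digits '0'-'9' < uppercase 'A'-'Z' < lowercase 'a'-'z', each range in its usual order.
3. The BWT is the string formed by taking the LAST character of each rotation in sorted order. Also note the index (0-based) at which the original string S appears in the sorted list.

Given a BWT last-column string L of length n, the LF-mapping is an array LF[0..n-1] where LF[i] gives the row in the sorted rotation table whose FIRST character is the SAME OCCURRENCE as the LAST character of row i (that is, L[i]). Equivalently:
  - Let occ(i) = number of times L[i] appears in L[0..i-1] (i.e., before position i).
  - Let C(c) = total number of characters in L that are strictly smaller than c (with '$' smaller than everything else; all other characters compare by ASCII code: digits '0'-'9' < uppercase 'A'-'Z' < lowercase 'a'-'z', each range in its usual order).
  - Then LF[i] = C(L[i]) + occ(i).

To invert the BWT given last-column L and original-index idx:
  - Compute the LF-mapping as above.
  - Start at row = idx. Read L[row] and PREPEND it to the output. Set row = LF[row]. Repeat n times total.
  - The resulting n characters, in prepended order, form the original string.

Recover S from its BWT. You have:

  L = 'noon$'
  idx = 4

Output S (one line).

Answer: onon$

Derivation:
LF mapping: 1 3 4 2 0
Walk LF starting at row 4, prepending L[row]:
  step 1: row=4, L[4]='$', prepend. Next row=LF[4]=0
  step 2: row=0, L[0]='n', prepend. Next row=LF[0]=1
  step 3: row=1, L[1]='o', prepend. Next row=LF[1]=3
  step 4: row=3, L[3]='n', prepend. Next row=LF[3]=2
  step 5: row=2, L[2]='o', prepend. Next row=LF[2]=4
Reversed output: onon$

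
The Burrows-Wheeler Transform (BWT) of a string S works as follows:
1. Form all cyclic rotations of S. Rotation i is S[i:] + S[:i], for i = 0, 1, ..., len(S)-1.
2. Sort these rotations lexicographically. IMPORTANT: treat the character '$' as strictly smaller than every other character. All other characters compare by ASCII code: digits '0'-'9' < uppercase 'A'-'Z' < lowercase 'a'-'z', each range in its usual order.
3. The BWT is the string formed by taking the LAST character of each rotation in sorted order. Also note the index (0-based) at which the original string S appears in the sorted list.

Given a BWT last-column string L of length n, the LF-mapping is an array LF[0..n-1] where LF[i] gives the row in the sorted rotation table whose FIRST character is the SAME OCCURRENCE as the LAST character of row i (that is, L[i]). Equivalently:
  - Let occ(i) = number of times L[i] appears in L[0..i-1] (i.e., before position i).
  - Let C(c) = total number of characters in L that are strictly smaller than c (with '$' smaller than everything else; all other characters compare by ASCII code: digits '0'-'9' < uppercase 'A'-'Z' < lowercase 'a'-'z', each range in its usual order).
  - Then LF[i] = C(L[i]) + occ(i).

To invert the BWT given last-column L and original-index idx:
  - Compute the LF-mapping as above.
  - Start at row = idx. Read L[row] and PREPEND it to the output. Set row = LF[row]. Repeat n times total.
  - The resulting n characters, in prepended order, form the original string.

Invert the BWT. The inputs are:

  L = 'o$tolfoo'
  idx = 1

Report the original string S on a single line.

Answer: footloo$

Derivation:
LF mapping: 3 0 7 4 2 1 5 6
Walk LF starting at row 1, prepending L[row]:
  step 1: row=1, L[1]='$', prepend. Next row=LF[1]=0
  step 2: row=0, L[0]='o', prepend. Next row=LF[0]=3
  step 3: row=3, L[3]='o', prepend. Next row=LF[3]=4
  step 4: row=4, L[4]='l', prepend. Next row=LF[4]=2
  step 5: row=2, L[2]='t', prepend. Next row=LF[2]=7
  step 6: row=7, L[7]='o', prepend. Next row=LF[7]=6
  step 7: row=6, L[6]='o', prepend. Next row=LF[6]=5
  step 8: row=5, L[5]='f', prepend. Next row=LF[5]=1
Reversed output: footloo$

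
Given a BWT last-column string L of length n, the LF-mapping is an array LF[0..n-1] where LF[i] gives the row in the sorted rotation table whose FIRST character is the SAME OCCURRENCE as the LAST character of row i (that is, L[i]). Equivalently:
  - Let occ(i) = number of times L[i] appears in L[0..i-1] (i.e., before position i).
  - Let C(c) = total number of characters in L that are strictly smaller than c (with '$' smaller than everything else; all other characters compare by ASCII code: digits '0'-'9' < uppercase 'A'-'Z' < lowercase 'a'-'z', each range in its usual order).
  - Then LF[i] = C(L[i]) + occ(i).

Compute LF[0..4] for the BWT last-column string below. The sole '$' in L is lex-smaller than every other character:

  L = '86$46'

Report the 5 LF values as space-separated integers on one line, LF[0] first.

Answer: 4 2 0 1 3

Derivation:
Char counts: '$':1, '4':1, '6':2, '8':1
C (first-col start): C('$')=0, C('4')=1, C('6')=2, C('8')=4
L[0]='8': occ=0, LF[0]=C('8')+0=4+0=4
L[1]='6': occ=0, LF[1]=C('6')+0=2+0=2
L[2]='$': occ=0, LF[2]=C('$')+0=0+0=0
L[3]='4': occ=0, LF[3]=C('4')+0=1+0=1
L[4]='6': occ=1, LF[4]=C('6')+1=2+1=3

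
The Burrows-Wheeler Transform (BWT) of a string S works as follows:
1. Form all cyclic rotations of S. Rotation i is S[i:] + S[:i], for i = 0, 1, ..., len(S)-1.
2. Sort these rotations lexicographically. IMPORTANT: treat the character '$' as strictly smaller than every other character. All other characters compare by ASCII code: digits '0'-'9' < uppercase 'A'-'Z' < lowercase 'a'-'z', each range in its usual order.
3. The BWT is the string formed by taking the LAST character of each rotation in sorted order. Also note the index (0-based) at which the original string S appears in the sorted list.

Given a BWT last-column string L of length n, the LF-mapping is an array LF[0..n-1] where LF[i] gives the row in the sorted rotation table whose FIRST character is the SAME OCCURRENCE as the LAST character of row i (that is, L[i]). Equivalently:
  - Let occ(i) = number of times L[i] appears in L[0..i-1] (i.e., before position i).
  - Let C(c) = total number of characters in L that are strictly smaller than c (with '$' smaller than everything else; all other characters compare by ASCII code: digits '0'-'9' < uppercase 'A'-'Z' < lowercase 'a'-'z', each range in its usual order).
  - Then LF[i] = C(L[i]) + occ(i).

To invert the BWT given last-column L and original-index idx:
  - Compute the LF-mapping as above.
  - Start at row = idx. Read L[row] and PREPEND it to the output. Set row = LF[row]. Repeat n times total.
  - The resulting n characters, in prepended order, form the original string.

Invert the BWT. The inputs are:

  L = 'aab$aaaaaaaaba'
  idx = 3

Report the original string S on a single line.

LF mapping: 1 2 12 0 3 4 5 6 7 8 9 10 13 11
Walk LF starting at row 3, prepending L[row]:
  step 1: row=3, L[3]='$', prepend. Next row=LF[3]=0
  step 2: row=0, L[0]='a', prepend. Next row=LF[0]=1
  step 3: row=1, L[1]='a', prepend. Next row=LF[1]=2
  step 4: row=2, L[2]='b', prepend. Next row=LF[2]=12
  step 5: row=12, L[12]='b', prepend. Next row=LF[12]=13
  step 6: row=13, L[13]='a', prepend. Next row=LF[13]=11
  step 7: row=11, L[11]='a', prepend. Next row=LF[11]=10
  step 8: row=10, L[10]='a', prepend. Next row=LF[10]=9
  step 9: row=9, L[9]='a', prepend. Next row=LF[9]=8
  step 10: row=8, L[8]='a', prepend. Next row=LF[8]=7
  step 11: row=7, L[7]='a', prepend. Next row=LF[7]=6
  step 12: row=6, L[6]='a', prepend. Next row=LF[6]=5
  step 13: row=5, L[5]='a', prepend. Next row=LF[5]=4
  step 14: row=4, L[4]='a', prepend. Next row=LF[4]=3
Reversed output: aaaaaaaaabbaa$

Answer: aaaaaaaaabbaa$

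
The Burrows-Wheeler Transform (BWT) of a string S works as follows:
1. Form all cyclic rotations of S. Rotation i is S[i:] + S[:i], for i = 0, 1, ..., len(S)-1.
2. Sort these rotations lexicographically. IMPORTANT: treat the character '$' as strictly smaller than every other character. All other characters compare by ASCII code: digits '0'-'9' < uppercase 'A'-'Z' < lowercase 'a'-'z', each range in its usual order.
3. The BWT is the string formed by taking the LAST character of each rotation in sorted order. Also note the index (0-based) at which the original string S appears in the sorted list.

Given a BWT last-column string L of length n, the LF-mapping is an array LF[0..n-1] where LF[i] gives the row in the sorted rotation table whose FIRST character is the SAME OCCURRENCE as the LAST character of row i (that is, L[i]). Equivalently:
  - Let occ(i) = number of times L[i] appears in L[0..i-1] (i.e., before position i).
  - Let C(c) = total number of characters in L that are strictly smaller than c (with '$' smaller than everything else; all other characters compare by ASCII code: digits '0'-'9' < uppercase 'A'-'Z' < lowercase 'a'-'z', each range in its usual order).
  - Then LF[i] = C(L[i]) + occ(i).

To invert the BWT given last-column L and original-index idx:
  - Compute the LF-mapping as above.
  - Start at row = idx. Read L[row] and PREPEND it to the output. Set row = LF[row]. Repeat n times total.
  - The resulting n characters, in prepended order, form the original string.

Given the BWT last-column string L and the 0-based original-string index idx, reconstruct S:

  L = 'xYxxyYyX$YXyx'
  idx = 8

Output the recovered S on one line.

Answer: xYXxXyYYxyyx$

Derivation:
LF mapping: 6 3 7 8 10 4 11 1 0 5 2 12 9
Walk LF starting at row 8, prepending L[row]:
  step 1: row=8, L[8]='$', prepend. Next row=LF[8]=0
  step 2: row=0, L[0]='x', prepend. Next row=LF[0]=6
  step 3: row=6, L[6]='y', prepend. Next row=LF[6]=11
  step 4: row=11, L[11]='y', prepend. Next row=LF[11]=12
  step 5: row=12, L[12]='x', prepend. Next row=LF[12]=9
  step 6: row=9, L[9]='Y', prepend. Next row=LF[9]=5
  step 7: row=5, L[5]='Y', prepend. Next row=LF[5]=4
  step 8: row=4, L[4]='y', prepend. Next row=LF[4]=10
  step 9: row=10, L[10]='X', prepend. Next row=LF[10]=2
  step 10: row=2, L[2]='x', prepend. Next row=LF[2]=7
  step 11: row=7, L[7]='X', prepend. Next row=LF[7]=1
  step 12: row=1, L[1]='Y', prepend. Next row=LF[1]=3
  step 13: row=3, L[3]='x', prepend. Next row=LF[3]=8
Reversed output: xYXxXyYYxyyx$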